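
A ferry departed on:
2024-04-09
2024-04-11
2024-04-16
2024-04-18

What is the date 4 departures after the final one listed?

Every event lands on a Tuesday or Thursday (gaps cycle 2, 5, 2).
So the schedule is: every Tuesday and Thursday.
The following Tuesday is 2024-04-23.
The following Thursday is 2024-04-25.
The following Tuesday is 2024-04-30.
The following Thursday is 2024-05-02.

2024-05-02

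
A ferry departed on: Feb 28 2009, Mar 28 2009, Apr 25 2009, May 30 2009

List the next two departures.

Jun 27 2009, Jul 25 2009

Every date is a Saturday; gaps 28, 28, 35 days.
Each is the last Saturday of its month (at least one falls on the 29th or later, ruling out '4th Saturday').
June 2009 ends with Saturday Jun 27 2009.
Last Saturday of July 2009: Jul 25 2009.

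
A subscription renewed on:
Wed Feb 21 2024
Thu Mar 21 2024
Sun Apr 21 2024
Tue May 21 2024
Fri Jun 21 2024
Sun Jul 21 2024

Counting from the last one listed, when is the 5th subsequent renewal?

Sat Dec 21 2024

The day-of-month is always 21 (29, 31, 30, 31, 30 days between events).
So this recurs on the 21st of each month.
August 2024: Wed Aug 21 2024.
Next: September 2024 → Sat Sep 21 2024.
Next: October 2024 → Mon Oct 21 2024.
Next: November 2024 → Thu Nov 21 2024.
Next: December 2024 → Sat Dec 21 2024.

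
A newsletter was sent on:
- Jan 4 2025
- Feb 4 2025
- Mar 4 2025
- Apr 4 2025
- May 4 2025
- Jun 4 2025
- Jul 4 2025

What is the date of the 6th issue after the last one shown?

Jan 4 2026

Gaps: 31, 28, 31, 30, 31, 30 days — not constant. Every event is on the 4th of the month.
Pattern: the 4th of each month.
August 2025: Aug 4 2025.
September 2025: Sep 4 2025.
October 2025: Oct 4 2025.
November 2025: Nov 4 2025.
Next: December 2025 → Dec 4 2025.
January 2026: Jan 4 2026.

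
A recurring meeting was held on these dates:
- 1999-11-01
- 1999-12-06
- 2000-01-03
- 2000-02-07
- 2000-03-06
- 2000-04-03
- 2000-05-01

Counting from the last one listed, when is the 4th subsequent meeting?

These are Mondays at 28- or 35-day spacing (35, 28, 35, 28, 28, 28).
The pattern: 1st Monday of the month.
June 2000 — 1st Monday is 2000-06-05.
July 2000 — 1st Monday is 2000-07-03.
August 2000 — 1st Monday is 2000-08-07.
1st Monday of September 2000: 2000-09-04.

2000-09-04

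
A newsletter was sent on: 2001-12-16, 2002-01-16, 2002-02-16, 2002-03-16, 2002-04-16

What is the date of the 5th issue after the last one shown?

2002-09-16

The day-of-month is always 16 (31, 31, 28, 31 days between events).
So this recurs on the 16th of each month.
Next: May 2002 → 2002-05-16.
Next: June 2002 → 2002-06-16.
Next: July 2002 → 2002-07-16.
August 2002: 2002-08-16.
Next: September 2002 → 2002-09-16.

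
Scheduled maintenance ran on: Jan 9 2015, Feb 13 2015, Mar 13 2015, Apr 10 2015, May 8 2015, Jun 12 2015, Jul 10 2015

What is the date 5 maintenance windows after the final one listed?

All dates are Fridays, 35, 28, 28, 28, 35, 28 days apart.
Specifically, the 2nd Friday of each month.
2nd Friday of August 2015: Aug 14 2015.
2nd Friday of September 2015: Sep 11 2015.
2nd Friday of October 2015: Oct 9 2015.
2nd Friday of November 2015: Nov 13 2015.
2nd Friday of December 2015: Dec 11 2015.

Dec 11 2015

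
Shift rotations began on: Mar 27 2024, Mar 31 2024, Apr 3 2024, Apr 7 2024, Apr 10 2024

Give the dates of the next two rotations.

Apr 14 2024, Apr 17 2024

The gap pattern 4, 3, 4, 3 repeats every 2 events.
These are the Wednesdays and Sundays of each week.
The following Sunday is Apr 14 2024.
The following Wednesday is Apr 17 2024.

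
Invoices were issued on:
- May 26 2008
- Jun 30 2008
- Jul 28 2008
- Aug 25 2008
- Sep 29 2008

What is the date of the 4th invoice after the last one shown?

Jan 26 2009

All Mondays; the gaps (35, 28, 28, 35) vary with month length.
This is the last Monday of each month.
Last Monday of October 2008: Oct 27 2008.
Last Monday of November 2008: Nov 24 2008.
Last Monday of December 2008: Dec 29 2008.
Last Monday of January 2009: Jan 26 2009.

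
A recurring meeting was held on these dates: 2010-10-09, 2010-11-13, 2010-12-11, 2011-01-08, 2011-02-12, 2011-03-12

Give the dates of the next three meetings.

2011-04-09, 2011-05-14, 2011-06-11

These are Saturdays at 28- or 35-day spacing (35, 28, 28, 35, 28).
The pattern: 2nd Saturday of the month.
April 2011 — 2nd Saturday is 2011-04-09.
2nd Saturday of May 2011: 2011-05-14.
2nd Saturday of June 2011: 2011-06-11.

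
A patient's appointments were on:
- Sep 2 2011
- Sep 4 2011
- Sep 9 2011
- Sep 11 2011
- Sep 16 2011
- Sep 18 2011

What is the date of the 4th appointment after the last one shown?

Gaps: 2, 5, 2, 5, 2 days — not constant, but cyclic with period 2.
The events fall on every Friday and Sunday.
Next Friday: Sep 23 2011.
The following Sunday is Sep 25 2011.
The following Friday is Sep 30 2011.
The following Sunday is Oct 2 2011.

Oct 2 2011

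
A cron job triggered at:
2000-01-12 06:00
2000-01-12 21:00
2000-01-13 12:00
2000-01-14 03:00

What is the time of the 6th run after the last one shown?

2000-01-17 21:00

The interval is a steady 15 hours (15, 15, 15).
2000-01-14 03:00 + 15 h = 2000-01-14 18:00.
2000-01-14 18:00 + 15 h = 2000-01-15 09:00.
2000-01-15 09:00 + 15 h = 2000-01-16 00:00.
2000-01-16 00:00 + 15 h = 2000-01-16 15:00.
2000-01-16 15:00 + 15 h = 2000-01-17 06:00.
2000-01-17 06:00 + 15 h = 2000-01-17 21:00.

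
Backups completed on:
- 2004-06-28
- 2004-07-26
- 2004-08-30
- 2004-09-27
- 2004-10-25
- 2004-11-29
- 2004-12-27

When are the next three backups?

2005-01-31, 2005-02-28, 2005-03-28

Every date is a Monday; gaps 28, 35, 28, 28, 35, 28 days.
Each is the last Monday of its month (at least one falls on the 29th or later, ruling out '4th Monday').
January 2005 ends with Monday 2005-01-31.
Last Monday of February 2005: 2005-02-28.
Last Monday of March 2005: 2005-03-28.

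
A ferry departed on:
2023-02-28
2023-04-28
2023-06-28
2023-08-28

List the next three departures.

2023-10-28, 2023-12-28, 2024-02-28

The day-of-month is always 28 (59, 61, 61 days between events).
So this recurs on the 28th of every 2 months.
October 2023: 2023-10-28.
December 2023: 2023-12-28.
Next: February 2024 → 2024-02-28.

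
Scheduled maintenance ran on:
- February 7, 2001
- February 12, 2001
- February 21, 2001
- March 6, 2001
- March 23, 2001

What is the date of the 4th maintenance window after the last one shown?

The spacing grows by 4 each time: 5, 9, 13, 17 days.
Next gap: 21 days. March 23, 2001 + 21 days = April 13, 2001.
Next gap: 25 days. April 13, 2001 + 25 days = May 8, 2001.
Next gap: 29 days. May 8, 2001 + 29 days = June 6, 2001.
Next gap: 33 days. June 6, 2001 + 33 days = July 9, 2001.

July 9, 2001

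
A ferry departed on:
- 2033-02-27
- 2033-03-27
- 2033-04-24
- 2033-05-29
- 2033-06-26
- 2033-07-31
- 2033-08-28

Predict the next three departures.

These are Sundays with 28, 28, 35, 28, 35, 28-day gaps.
Each is the final Sunday of its month — 2033-05-29 is past the 28th, so '4th Sunday' doesn't fit.
September 2033 ends with Sunday 2033-09-25.
October 2033 ends with Sunday 2033-10-30.
Last Sunday of November 2033: 2033-11-27.

2033-09-25, 2033-10-30, 2033-11-27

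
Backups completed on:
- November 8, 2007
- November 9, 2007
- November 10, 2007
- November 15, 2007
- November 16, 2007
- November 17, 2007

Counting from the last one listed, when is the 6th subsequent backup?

December 1, 2007

Every event lands on a Thursday or Friday or Saturday (gaps cycle 1, 1, 5, 1, 1).
So the schedule is: every Thursday, Friday and Saturday.
The following Thursday is November 22, 2007.
The following Friday is November 23, 2007.
Next Saturday: November 24, 2007.
The following Thursday is November 29, 2007.
Next Friday: November 30, 2007.
Next Saturday: December 1, 2007.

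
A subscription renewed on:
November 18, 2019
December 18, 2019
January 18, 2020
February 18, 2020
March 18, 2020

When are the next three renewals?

Gaps: 30, 31, 31, 29 days — not constant. Every event is on the 18th of the month.
Pattern: the 18th of each month.
Next: April 2020 → April 18, 2020.
Next: May 2020 → May 18, 2020.
June 2020: June 18, 2020.

April 18, 2020; May 18, 2020; June 18, 2020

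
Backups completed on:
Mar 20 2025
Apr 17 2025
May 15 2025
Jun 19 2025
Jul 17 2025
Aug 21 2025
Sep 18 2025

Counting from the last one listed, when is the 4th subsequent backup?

Gaps: 28, 28, 35, 28, 35, 28 days — a mix of 28 and 35. Every date is a Thursday.
Each is the 3rd Thursday of its month.
October 2025 — 3rd Thursday is Oct 16 2025.
3rd Thursday of November 2025: Nov 20 2025.
3rd Thursday of December 2025: Dec 18 2025.
3rd Thursday of January 2026: Jan 15 2026.

Jan 15 2026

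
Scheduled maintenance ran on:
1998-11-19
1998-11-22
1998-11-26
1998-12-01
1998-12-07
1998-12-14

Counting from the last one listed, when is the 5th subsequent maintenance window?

The spacing grows by 1 each time: 3, 4, 5, 6, 7 days.
Next gap: 8 days. 1998-12-14 + 8 days = 1998-12-22.
Next gap: 9 days. 1998-12-22 + 9 days = 1998-12-31.
Next gap: 10 days. 1998-12-31 + 10 days = 1999-01-10.
Next gap: 11 days. 1999-01-10 + 11 days = 1999-01-21.
Next gap: 12 days. 1999-01-21 + 12 days = 1999-02-02.

1999-02-02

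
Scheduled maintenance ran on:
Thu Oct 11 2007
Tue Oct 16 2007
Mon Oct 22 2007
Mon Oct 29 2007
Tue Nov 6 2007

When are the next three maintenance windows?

The spacing grows by 1 each time: 5, 6, 7, 8 days.
Next gap: 9 days. Tue Nov 6 2007 + 9 days = Thu Nov 15 2007.
Next gap: 10 days. Thu Nov 15 2007 + 10 days = Sun Nov 25 2007.
Next gap: 11 days. Sun Nov 25 2007 + 11 days = Thu Dec 6 2007.

Thu Nov 15 2007, Sun Nov 25 2007, Thu Dec 6 2007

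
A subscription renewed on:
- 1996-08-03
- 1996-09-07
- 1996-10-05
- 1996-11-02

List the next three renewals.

Gaps: 35, 28, 28 days — a mix of 28 and 35. Every date is a Saturday.
Each is the 1st Saturday of its month.
December 1996 — 1st Saturday is 1996-12-07.
1st Saturday of January 1997: 1997-01-04.
February 1997 — 1st Saturday is 1997-02-01.

1996-12-07, 1997-01-04, 1997-02-01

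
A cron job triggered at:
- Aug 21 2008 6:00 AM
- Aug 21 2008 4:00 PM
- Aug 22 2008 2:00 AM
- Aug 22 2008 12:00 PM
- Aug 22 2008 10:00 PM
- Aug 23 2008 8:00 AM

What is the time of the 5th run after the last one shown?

Gaps: 10, 10, 10, 10, 10 hours — each event is 10 hours after the previous one.
Aug 23 2008 8:00 AM + 10 h = Aug 23 2008 6:00 PM.
Aug 23 2008 6:00 PM + 10 h = Aug 24 2008 4:00 AM.
Aug 24 2008 4:00 AM + 10 h = Aug 24 2008 2:00 PM.
Aug 24 2008 2:00 PM + 10 h = Aug 25 2008 12:00 AM.
Aug 25 2008 12:00 AM + 10 h = Aug 25 2008 10:00 AM.

Aug 25 2008 10:00 AM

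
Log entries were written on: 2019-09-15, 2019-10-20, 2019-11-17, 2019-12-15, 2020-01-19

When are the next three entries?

These are Sundays at 28- or 35-day spacing (35, 28, 28, 35).
The pattern: 3rd Sunday of the month.
February 2020 — 3rd Sunday is 2020-02-16.
3rd Sunday of March 2020: 2020-03-15.
3rd Sunday of April 2020: 2020-04-19.

2020-02-16, 2020-03-15, 2020-04-19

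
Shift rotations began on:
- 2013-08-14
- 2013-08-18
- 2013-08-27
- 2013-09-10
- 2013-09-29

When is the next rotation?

2013-10-23

Gaps: 4, 9, 14, 19 days — each gap is 5 larger than the previous one.
Next gap: 24 days. 2013-09-29 + 24 days = 2013-10-23.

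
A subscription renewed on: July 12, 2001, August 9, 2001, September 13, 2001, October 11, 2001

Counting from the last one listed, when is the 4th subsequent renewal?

February 14, 2002

These are Thursdays at 28- or 35-day spacing (28, 35, 28).
The pattern: 2nd Thursday of the month.
2nd Thursday of November 2001: November 8, 2001.
December 2001 — 2nd Thursday is December 13, 2001.
January 2002 — 2nd Thursday is January 10, 2002.
February 2002 — 2nd Thursday is February 14, 2002.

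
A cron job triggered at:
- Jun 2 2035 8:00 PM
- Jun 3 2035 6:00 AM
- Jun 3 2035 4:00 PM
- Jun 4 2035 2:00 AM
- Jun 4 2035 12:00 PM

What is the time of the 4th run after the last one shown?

Jun 6 2035 4:00 AM

Spacing: 10, 10, 10, 10 h — constant 10 h.
Jun 4 2035 12:00 PM + 10 h = Jun 4 2035 10:00 PM.
Jun 4 2035 10:00 PM + 10 h = Jun 5 2035 8:00 AM.
Jun 5 2035 8:00 AM + 10 h = Jun 5 2035 6:00 PM.
Jun 5 2035 6:00 PM + 10 h = Jun 6 2035 4:00 AM.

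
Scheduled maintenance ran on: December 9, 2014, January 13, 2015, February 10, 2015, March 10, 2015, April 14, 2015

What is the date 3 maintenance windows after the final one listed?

July 14, 2015

All dates are Tuesdays, 35, 28, 28, 35 days apart.
Specifically, the 2nd Tuesday of each month.
2nd Tuesday of May 2015: May 12, 2015.
June 2015 — 2nd Tuesday is June 9, 2015.
July 2015 — 2nd Tuesday is July 14, 2015.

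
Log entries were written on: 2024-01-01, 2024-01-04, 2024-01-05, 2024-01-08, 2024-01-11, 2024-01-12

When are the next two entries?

2024-01-15, 2024-01-18

The gap pattern 3, 1, 3, 3, 1 repeats every 3 events.
These are the Mondays, Thursdays and Fridays of each week.
Next Monday: 2024-01-15.
Next Thursday: 2024-01-18.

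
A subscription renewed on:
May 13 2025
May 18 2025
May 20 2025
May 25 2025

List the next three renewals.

Every event lands on a Tuesday or Sunday (gaps cycle 5, 2, 5).
So the schedule is: every Tuesday and Sunday.
Next Tuesday: May 27 2025.
Next Sunday: Jun 1 2025.
The following Tuesday is Jun 3 2025.

May 27 2025, Jun 1 2025, Jun 3 2025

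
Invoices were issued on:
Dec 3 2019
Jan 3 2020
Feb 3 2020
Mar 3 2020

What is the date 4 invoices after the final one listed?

Each date is the 3rd; the gaps (31, 31, 29) track the month lengths.
The rule is the 3rd of each month.
Next: April 2020 → Apr 3 2020.
May 2020: May 3 2020.
Next: June 2020 → Jun 3 2020.
July 2020: Jul 3 2020.

Jul 3 2020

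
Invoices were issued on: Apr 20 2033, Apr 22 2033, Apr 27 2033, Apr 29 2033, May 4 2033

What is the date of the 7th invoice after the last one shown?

May 27 2033

Gaps: 2, 5, 2, 5 days — not constant, but cyclic with period 2.
The events fall on every Wednesday and Friday.
Next Friday: May 6 2033.
The following Wednesday is May 11 2033.
The following Friday is May 13 2033.
Next Wednesday: May 18 2033.
The following Friday is May 20 2033.
Next Wednesday: May 25 2033.
Next Friday: May 27 2033.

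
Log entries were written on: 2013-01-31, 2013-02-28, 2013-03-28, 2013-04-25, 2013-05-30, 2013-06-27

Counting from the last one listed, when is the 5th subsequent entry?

These are Thursdays with 28, 28, 28, 35, 28-day gaps.
Each is the final Thursday of its month — 2013-01-31 is past the 28th, so '4th Thursday' doesn't fit.
Last Thursday of July 2013: 2013-07-25.
August 2013 ends with Thursday 2013-08-29.
September 2013 ends with Thursday 2013-09-26.
Last Thursday of October 2013: 2013-10-31.
November 2013 ends with Thursday 2013-11-28.

2013-11-28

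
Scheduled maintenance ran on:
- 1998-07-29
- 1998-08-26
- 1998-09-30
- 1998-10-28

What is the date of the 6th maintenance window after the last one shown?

Every date is a Wednesday; gaps 28, 35, 28 days.
Each is the last Wednesday of its month (at least one falls on the 29th or later, ruling out '4th Wednesday').
Last Wednesday of November 1998: 1998-11-25.
Last Wednesday of December 1998: 1998-12-30.
January 1999 ends with Wednesday 1999-01-27.
February 1999 ends with Wednesday 1999-02-24.
March 1999 ends with Wednesday 1999-03-31.
Last Wednesday of April 1999: 1999-04-28.

1999-04-28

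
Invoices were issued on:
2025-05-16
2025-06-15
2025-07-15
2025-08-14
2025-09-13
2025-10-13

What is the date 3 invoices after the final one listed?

2026-01-11

Gaps between consecutive events: 30, 30, 30, 30, 30 days — a constant 30-day interval.
2025-10-13 + 30 days = 2025-11-12.
2025-11-12 + 30 days = 2025-12-12.
2025-12-12 + 30 days = 2026-01-11.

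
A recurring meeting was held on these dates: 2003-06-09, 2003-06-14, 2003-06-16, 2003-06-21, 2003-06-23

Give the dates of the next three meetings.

2003-06-28, 2003-06-30, 2003-07-05

Every event lands on a Monday or Saturday (gaps cycle 5, 2, 5, 2).
So the schedule is: every Monday and Saturday.
Next Saturday: 2003-06-28.
The following Monday is 2003-06-30.
The following Saturday is 2003-07-05.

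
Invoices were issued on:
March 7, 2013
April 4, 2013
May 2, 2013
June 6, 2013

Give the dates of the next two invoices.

July 4, 2013; August 1, 2013

All dates are Thursdays, 28, 28, 35 days apart.
Specifically, the 1st Thursday of each month.
July 2013 — 1st Thursday is July 4, 2013.
August 2013 — 1st Thursday is August 1, 2013.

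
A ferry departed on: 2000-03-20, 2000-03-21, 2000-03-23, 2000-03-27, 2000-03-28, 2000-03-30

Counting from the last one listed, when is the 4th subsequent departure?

The gap pattern 1, 2, 4, 1, 2 repeats every 3 events.
These are the Mondays, Tuesdays and Thursdays of each week.
The following Monday is 2000-04-03.
Next Tuesday: 2000-04-04.
The following Thursday is 2000-04-06.
Next Monday: 2000-04-10.

2000-04-10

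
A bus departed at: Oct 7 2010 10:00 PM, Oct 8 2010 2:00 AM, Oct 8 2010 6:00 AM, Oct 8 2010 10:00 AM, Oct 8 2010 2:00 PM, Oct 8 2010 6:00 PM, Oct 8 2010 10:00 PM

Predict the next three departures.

Oct 9 2010 2:00 AM, Oct 9 2010 6:00 AM, Oct 9 2010 10:00 AM

Gaps: 4, 4, 4, 4, 4, 4 hours — each event is 4 hours after the previous one.
Oct 8 2010 10:00 PM + 4 h = Oct 9 2010 2:00 AM.
Oct 9 2010 2:00 AM + 4 h = Oct 9 2010 6:00 AM.
Oct 9 2010 6:00 AM + 4 h = Oct 9 2010 10:00 AM.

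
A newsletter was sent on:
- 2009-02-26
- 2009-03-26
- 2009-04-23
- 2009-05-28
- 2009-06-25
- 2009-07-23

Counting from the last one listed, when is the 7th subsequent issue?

These are Thursdays at 28- or 35-day spacing (28, 28, 35, 28, 28).
The pattern: 4th Thursday of the month.
August 2009 — 4th Thursday is 2009-08-27.
4th Thursday of September 2009: 2009-09-24.
4th Thursday of October 2009: 2009-10-22.
November 2009 — 4th Thursday is 2009-11-26.
December 2009 — 4th Thursday is 2009-12-24.
January 2010 — 4th Thursday is 2010-01-28.
4th Thursday of February 2010: 2010-02-25.

2010-02-25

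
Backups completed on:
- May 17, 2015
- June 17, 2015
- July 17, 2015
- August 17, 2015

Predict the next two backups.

September 17, 2015; October 17, 2015

The day-of-month is always 17 (31, 30, 31 days between events).
So this recurs on the 17th of each month.
September 2015: September 17, 2015.
October 2015: October 17, 2015.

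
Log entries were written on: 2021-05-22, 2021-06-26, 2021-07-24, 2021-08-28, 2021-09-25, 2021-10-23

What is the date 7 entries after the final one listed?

Gaps: 35, 28, 35, 28, 28 days — a mix of 28 and 35. Every date is a Saturday.
Each is the 4th Saturday of its month.
November 2021 — 4th Saturday is 2021-11-27.
December 2021 — 4th Saturday is 2021-12-25.
4th Saturday of January 2022: 2022-01-22.
4th Saturday of February 2022: 2022-02-26.
March 2022 — 4th Saturday is 2022-03-26.
April 2022 — 4th Saturday is 2022-04-23.
4th Saturday of May 2022: 2022-05-28.

2022-05-28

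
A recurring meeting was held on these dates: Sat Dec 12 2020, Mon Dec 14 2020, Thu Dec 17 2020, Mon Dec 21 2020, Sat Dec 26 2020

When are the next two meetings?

Fri Jan 1 2021, Fri Jan 8 2021

The spacing grows by 1 each time: 2, 3, 4, 5 days.
Next gap: 6 days. Sat Dec 26 2020 + 6 days = Fri Jan 1 2021.
Next gap: 7 days. Fri Jan 1 2021 + 7 days = Fri Jan 8 2021.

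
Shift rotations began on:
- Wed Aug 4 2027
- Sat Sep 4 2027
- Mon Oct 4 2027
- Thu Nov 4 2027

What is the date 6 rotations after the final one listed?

Gaps: 31, 30, 31 days — not constant. Every event is on the 4th of the month.
Pattern: the 4th of each month.
Next: December 2027 → Sat Dec 4 2027.
Next: January 2028 → Tue Jan 4 2028.
February 2028: Fri Feb 4 2028.
March 2028: Sat Mar 4 2028.
Next: April 2028 → Tue Apr 4 2028.
May 2028: Thu May 4 2028.

Thu May 4 2028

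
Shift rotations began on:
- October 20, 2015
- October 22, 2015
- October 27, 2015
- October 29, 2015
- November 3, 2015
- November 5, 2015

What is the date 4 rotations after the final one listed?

November 19, 2015

Gaps: 2, 5, 2, 5, 2 days — not constant, but cyclic with period 2.
The events fall on every Tuesday and Thursday.
Next Tuesday: November 10, 2015.
Next Thursday: November 12, 2015.
Next Tuesday: November 17, 2015.
The following Thursday is November 19, 2015.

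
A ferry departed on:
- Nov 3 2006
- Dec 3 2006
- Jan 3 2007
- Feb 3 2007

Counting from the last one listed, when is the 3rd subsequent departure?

May 3 2007

The day-of-month is always 3 (30, 31, 31 days between events).
So this recurs on the 3rd of each month.
Next: March 2007 → Mar 3 2007.
April 2007: Apr 3 2007.
Next: May 2007 → May 3 2007.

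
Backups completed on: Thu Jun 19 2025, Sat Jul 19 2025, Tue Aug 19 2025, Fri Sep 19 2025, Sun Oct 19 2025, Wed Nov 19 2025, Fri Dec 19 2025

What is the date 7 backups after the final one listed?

Sun Jul 19 2026

Each date is the 19th; the gaps (30, 31, 31, 30, 31, 30) track the month lengths.
The rule is the 19th of each month.
January 2026: Mon Jan 19 2026.
February 2026: Thu Feb 19 2026.
March 2026: Thu Mar 19 2026.
April 2026: Sun Apr 19 2026.
May 2026: Tue May 19 2026.
Next: June 2026 → Fri Jun 19 2026.
Next: July 2026 → Sun Jul 19 2026.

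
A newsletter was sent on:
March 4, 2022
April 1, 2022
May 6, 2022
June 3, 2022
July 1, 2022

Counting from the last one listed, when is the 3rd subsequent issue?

These are Fridays at 28- or 35-day spacing (28, 35, 28, 28).
The pattern: 1st Friday of the month.
August 2022 — 1st Friday is August 5, 2022.
1st Friday of September 2022: September 2, 2022.
October 2022 — 1st Friday is October 7, 2022.

October 7, 2022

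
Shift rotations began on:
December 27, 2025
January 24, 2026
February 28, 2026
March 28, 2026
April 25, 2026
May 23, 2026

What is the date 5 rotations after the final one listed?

These are Saturdays at 28- or 35-day spacing (28, 35, 28, 28, 28).
The pattern: 4th Saturday of the month.
4th Saturday of June 2026: June 27, 2026.
July 2026 — 4th Saturday is July 25, 2026.
August 2026 — 4th Saturday is August 22, 2026.
September 2026 — 4th Saturday is September 26, 2026.
October 2026 — 4th Saturday is October 24, 2026.

October 24, 2026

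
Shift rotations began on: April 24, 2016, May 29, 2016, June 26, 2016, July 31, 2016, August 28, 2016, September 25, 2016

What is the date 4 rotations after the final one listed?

January 29, 2017

All Sundays; the gaps (35, 28, 35, 28, 28) vary with month length.
This is the last Sunday of each month.
Last Sunday of October 2016: October 30, 2016.
November 2016 ends with Sunday November 27, 2016.
Last Sunday of December 2016: December 25, 2016.
January 2017 ends with Sunday January 29, 2017.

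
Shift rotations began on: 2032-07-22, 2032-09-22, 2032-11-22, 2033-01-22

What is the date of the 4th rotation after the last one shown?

2033-09-22

Each date is the 22nd; the gaps (62, 61, 61) track the month lengths.
The rule is the 22nd of every 2 months.
March 2033: 2033-03-22.
May 2033: 2033-05-22.
Next: July 2033 → 2033-07-22.
Next: September 2033 → 2033-09-22.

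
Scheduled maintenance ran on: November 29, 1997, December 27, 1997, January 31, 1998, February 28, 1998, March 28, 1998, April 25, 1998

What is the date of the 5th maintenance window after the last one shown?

All Saturdays; the gaps (28, 35, 28, 28, 28) vary with month length.
This is the last Saturday of each month.
May 1998 ends with Saturday May 30, 1998.
June 1998 ends with Saturday June 27, 1998.
Last Saturday of July 1998: July 25, 1998.
August 1998 ends with Saturday August 29, 1998.
Last Saturday of September 1998: September 26, 1998.

September 26, 1998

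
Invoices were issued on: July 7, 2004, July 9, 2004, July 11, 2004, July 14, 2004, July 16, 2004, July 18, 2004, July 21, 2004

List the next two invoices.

July 23, 2004; July 25, 2004

The gap pattern 2, 2, 3, 2, 2, 3 repeats every 3 events.
These are the Wednesdays, Fridays and Sundays of each week.
The following Friday is July 23, 2004.
The following Sunday is July 25, 2004.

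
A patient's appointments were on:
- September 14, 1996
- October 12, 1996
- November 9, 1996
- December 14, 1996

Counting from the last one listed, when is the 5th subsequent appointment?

All dates are Saturdays, 28, 28, 35 days apart.
Specifically, the 2nd Saturday of each month.
January 1997 — 2nd Saturday is January 11, 1997.
February 1997 — 2nd Saturday is February 8, 1997.
March 1997 — 2nd Saturday is March 8, 1997.
2nd Saturday of April 1997: April 12, 1997.
May 1997 — 2nd Saturday is May 10, 1997.

May 10, 1997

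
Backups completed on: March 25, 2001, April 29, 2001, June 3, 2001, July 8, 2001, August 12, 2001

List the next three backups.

September 16, 2001; October 21, 2001; November 25, 2001

The spacing is 35, 35, 35, 35 days — always 35 days.
August 12, 2001 + 35 days = September 16, 2001.
September 16, 2001 + 35 days = October 21, 2001.
October 21, 2001 + 35 days = November 25, 2001.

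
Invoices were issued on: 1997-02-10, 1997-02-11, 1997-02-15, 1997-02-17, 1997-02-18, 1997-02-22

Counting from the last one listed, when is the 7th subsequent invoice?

Every event lands on a Monday or Tuesday or Saturday (gaps cycle 1, 4, 2, 1, 4).
So the schedule is: every Monday, Tuesday and Saturday.
The following Monday is 1997-02-24.
The following Tuesday is 1997-02-25.
Next Saturday: 1997-03-01.
The following Monday is 1997-03-03.
Next Tuesday: 1997-03-04.
The following Saturday is 1997-03-08.
The following Monday is 1997-03-10.

1997-03-10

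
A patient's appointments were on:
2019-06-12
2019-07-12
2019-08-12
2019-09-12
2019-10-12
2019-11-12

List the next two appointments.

Each date is the 12th; the gaps (30, 31, 31, 30, 31) track the month lengths.
The rule is the 12th of each month.
December 2019: 2019-12-12.
Next: January 2020 → 2020-01-12.

2019-12-12, 2020-01-12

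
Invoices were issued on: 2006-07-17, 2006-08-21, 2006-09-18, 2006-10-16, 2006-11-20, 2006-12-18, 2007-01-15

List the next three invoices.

These are Mondays at 28- or 35-day spacing (35, 28, 28, 35, 28, 28).
The pattern: 3rd Monday of the month.
3rd Monday of February 2007: 2007-02-19.
3rd Monday of March 2007: 2007-03-19.
April 2007 — 3rd Monday is 2007-04-16.

2007-02-19, 2007-03-19, 2007-04-16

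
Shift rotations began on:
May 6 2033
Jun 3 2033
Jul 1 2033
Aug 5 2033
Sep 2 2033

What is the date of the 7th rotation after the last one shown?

All dates are Fridays, 28, 28, 35, 28 days apart.
Specifically, the 1st Friday of each month.
October 2033 — 1st Friday is Oct 7 2033.
1st Friday of November 2033: Nov 4 2033.
December 2033 — 1st Friday is Dec 2 2033.
1st Friday of January 2034: Jan 6 2034.
February 2034 — 1st Friday is Feb 3 2034.
March 2034 — 1st Friday is Mar 3 2034.
1st Friday of April 2034: Apr 7 2034.

Apr 7 2034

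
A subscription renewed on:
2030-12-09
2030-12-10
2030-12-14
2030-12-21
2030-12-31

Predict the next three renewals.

2031-01-13, 2031-01-29, 2031-02-17

Gaps: 1, 4, 7, 10 days — each gap is 3 larger than the previous one.
Next gap: 13 days. 2030-12-31 + 13 days = 2031-01-13.
Next gap: 16 days. 2031-01-13 + 16 days = 2031-01-29.
Next gap: 19 days. 2031-01-29 + 19 days = 2031-02-17.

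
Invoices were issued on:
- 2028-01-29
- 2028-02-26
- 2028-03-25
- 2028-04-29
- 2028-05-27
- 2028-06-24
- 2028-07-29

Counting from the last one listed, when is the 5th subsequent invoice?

2028-12-30

Every date is a Saturday; gaps 28, 28, 35, 28, 28, 35 days.
Each is the last Saturday of its month (at least one falls on the 29th or later, ruling out '4th Saturday').
August 2028 ends with Saturday 2028-08-26.
September 2028 ends with Saturday 2028-09-30.
October 2028 ends with Saturday 2028-10-28.
November 2028 ends with Saturday 2028-11-25.
Last Saturday of December 2028: 2028-12-30.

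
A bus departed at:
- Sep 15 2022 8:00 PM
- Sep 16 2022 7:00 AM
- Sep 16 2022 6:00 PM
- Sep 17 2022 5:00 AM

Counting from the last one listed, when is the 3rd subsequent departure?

Sep 18 2022 2:00 PM

The interval is a steady 11 hours (11, 11, 11).
Sep 17 2022 5:00 AM + 11 h = Sep 17 2022 4:00 PM.
Sep 17 2022 4:00 PM + 11 h = Sep 18 2022 3:00 AM.
Sep 18 2022 3:00 AM + 11 h = Sep 18 2022 2:00 PM.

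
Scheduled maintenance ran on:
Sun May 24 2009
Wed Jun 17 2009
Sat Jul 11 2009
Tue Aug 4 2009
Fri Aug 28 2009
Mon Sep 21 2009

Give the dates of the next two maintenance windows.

Gaps between consecutive events: 24, 24, 24, 24, 24 days — a constant 24-day interval.
Mon Sep 21 2009 + 24 days = Thu Oct 15 2009.
Thu Oct 15 2009 + 24 days = Sun Nov 8 2009.

Thu Oct 15 2009, Sun Nov 8 2009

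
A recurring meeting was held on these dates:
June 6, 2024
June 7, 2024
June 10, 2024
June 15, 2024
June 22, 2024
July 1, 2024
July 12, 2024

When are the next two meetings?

The spacing grows by 2 each time: 1, 3, 5, 7, 9, 11 days.
Next gap: 13 days. July 12, 2024 + 13 days = July 25, 2024.
Next gap: 15 days. July 25, 2024 + 15 days = August 9, 2024.

July 25, 2024; August 9, 2024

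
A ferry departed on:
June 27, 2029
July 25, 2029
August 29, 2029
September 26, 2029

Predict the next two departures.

All Wednesdays; the gaps (28, 35, 28) vary with month length.
This is the last Wednesday of each month.
October 2029 ends with Wednesday October 31, 2029.
Last Wednesday of November 2029: November 28, 2029.

October 31, 2029; November 28, 2029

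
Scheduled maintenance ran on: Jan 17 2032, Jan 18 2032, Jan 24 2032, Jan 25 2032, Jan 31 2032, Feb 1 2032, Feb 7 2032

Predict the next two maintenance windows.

Feb 8 2032, Feb 14 2032

Every event lands on a Saturday or Sunday (gaps cycle 1, 6, 1, 6, 1, 6).
So the schedule is: every Saturday and Sunday.
Next Sunday: Feb 8 2032.
The following Saturday is Feb 14 2032.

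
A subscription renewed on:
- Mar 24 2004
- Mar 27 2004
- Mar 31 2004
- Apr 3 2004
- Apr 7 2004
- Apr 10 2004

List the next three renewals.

The gap pattern 3, 4, 3, 4, 3 repeats every 2 events.
These are the Wednesdays and Saturdays of each week.
The following Wednesday is Apr 14 2004.
Next Saturday: Apr 17 2004.
The following Wednesday is Apr 21 2004.

Apr 14 2004, Apr 17 2004, Apr 21 2004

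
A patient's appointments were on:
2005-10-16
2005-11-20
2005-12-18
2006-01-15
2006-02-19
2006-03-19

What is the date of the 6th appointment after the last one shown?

These are Sundays at 28- or 35-day spacing (35, 28, 28, 35, 28).
The pattern: 3rd Sunday of the month.
3rd Sunday of April 2006: 2006-04-16.
May 2006 — 3rd Sunday is 2006-05-21.
3rd Sunday of June 2006: 2006-06-18.
3rd Sunday of July 2006: 2006-07-16.
August 2006 — 3rd Sunday is 2006-08-20.
September 2006 — 3rd Sunday is 2006-09-17.

2006-09-17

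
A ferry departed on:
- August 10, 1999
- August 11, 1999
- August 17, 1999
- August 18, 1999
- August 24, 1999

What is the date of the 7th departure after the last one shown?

September 15, 1999

The gap pattern 1, 6, 1, 6 repeats every 2 events.
These are the Tuesdays and Wednesdays of each week.
Next Wednesday: August 25, 1999.
The following Tuesday is August 31, 1999.
Next Wednesday: September 1, 1999.
Next Tuesday: September 7, 1999.
Next Wednesday: September 8, 1999.
The following Tuesday is September 14, 1999.
The following Wednesday is September 15, 1999.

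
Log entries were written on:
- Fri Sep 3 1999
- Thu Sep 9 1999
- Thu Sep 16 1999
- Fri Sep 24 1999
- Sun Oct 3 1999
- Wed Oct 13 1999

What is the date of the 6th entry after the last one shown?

Sun Jan 2 2000

The spacing grows by 1 each time: 6, 7, 8, 9, 10 days.
Next gap: 11 days. Wed Oct 13 1999 + 11 days = Sun Oct 24 1999.
Next gap: 12 days. Sun Oct 24 1999 + 12 days = Fri Nov 5 1999.
Next gap: 13 days. Fri Nov 5 1999 + 13 days = Thu Nov 18 1999.
Next gap: 14 days. Thu Nov 18 1999 + 14 days = Thu Dec 2 1999.
Next gap: 15 days. Thu Dec 2 1999 + 15 days = Fri Dec 17 1999.
Next gap: 16 days. Fri Dec 17 1999 + 16 days = Sun Jan 2 2000.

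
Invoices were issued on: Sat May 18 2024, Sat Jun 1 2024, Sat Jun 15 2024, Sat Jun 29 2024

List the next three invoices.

Every event comes 14 days after the last (14, 14, 14).
Sat Jun 29 2024 + 14 days = Sat Jul 13 2024.
Sat Jul 13 2024 + 14 days = Sat Jul 27 2024.
Sat Jul 27 2024 + 14 days = Sat Aug 10 2024.

Sat Jul 13 2024, Sat Jul 27 2024, Sat Aug 10 2024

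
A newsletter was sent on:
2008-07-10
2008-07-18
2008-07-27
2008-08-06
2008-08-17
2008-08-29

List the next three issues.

2008-09-11, 2008-09-25, 2008-10-10

The spacing grows by 1 each time: 8, 9, 10, 11, 12 days.
Next gap: 13 days. 2008-08-29 + 13 days = 2008-09-11.
Next gap: 14 days. 2008-09-11 + 14 days = 2008-09-25.
Next gap: 15 days. 2008-09-25 + 15 days = 2008-10-10.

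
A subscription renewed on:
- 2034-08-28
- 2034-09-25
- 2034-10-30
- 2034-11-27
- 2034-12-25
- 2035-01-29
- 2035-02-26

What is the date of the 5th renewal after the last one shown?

All Mondays; the gaps (28, 35, 28, 28, 35, 28) vary with month length.
This is the last Monday of each month.
March 2035 ends with Monday 2035-03-26.
April 2035 ends with Monday 2035-04-30.
May 2035 ends with Monday 2035-05-28.
Last Monday of June 2035: 2035-06-25.
July 2035 ends with Monday 2035-07-30.

2035-07-30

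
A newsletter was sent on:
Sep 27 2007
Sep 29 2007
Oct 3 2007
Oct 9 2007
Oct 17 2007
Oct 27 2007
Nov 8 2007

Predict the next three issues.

The spacing grows by 2 each time: 2, 4, 6, 8, 10, 12 days.
Next gap: 14 days. Nov 8 2007 + 14 days = Nov 22 2007.
Next gap: 16 days. Nov 22 2007 + 16 days = Dec 8 2007.
Next gap: 18 days. Dec 8 2007 + 18 days = Dec 26 2007.

Nov 22 2007, Dec 8 2007, Dec 26 2007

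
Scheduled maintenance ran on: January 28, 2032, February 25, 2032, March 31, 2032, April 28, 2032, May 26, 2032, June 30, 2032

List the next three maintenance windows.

July 28, 2032; August 25, 2032; September 29, 2032

Every date is a Wednesday; gaps 28, 35, 28, 28, 35 days.
Each is the last Wednesday of its month (at least one falls on the 29th or later, ruling out '4th Wednesday').
Last Wednesday of July 2032: July 28, 2032.
Last Wednesday of August 2032: August 25, 2032.
September 2032 ends with Wednesday September 29, 2032.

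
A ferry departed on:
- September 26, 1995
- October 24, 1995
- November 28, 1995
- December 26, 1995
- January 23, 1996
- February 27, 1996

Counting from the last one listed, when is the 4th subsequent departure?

June 25, 1996

Gaps: 28, 35, 28, 28, 35 days — a mix of 28 and 35. Every date is a Tuesday.
Each is the 4th Tuesday of its month.
4th Tuesday of March 1996: March 26, 1996.
4th Tuesday of April 1996: April 23, 1996.
4th Tuesday of May 1996: May 28, 1996.
4th Tuesday of June 1996: June 25, 1996.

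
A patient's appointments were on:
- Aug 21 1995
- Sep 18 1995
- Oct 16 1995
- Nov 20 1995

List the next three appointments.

These are Mondays at 28- or 35-day spacing (28, 28, 35).
The pattern: 3rd Monday of the month.
December 1995 — 3rd Monday is Dec 18 1995.
3rd Monday of January 1996: Jan 15 1996.
February 1996 — 3rd Monday is Feb 19 1996.

Dec 18 1995, Jan 15 1996, Feb 19 1996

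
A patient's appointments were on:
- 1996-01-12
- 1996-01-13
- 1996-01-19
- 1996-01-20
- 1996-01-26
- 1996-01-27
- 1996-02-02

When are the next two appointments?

Every event lands on a Friday or Saturday (gaps cycle 1, 6, 1, 6, 1, 6).
So the schedule is: every Friday and Saturday.
The following Saturday is 1996-02-03.
The following Friday is 1996-02-09.

1996-02-03, 1996-02-09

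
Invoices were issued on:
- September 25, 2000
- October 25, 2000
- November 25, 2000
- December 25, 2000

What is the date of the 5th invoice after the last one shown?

The day-of-month is always 25 (30, 31, 30 days between events).
So this recurs on the 25th of each month.
Next: January 2001 → January 25, 2001.
February 2001: February 25, 2001.
March 2001: March 25, 2001.
April 2001: April 25, 2001.
May 2001: May 25, 2001.

May 25, 2001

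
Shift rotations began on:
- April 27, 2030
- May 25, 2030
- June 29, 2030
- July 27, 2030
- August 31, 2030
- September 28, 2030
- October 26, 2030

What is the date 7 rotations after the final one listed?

These are Saturdays with 28, 35, 28, 35, 28, 28-day gaps.
Each is the final Saturday of its month — June 29, 2030 is past the 28th, so '4th Saturday' doesn't fit.
November 2030 ends with Saturday November 30, 2030.
December 2030 ends with Saturday December 28, 2030.
January 2031 ends with Saturday January 25, 2031.
Last Saturday of February 2031: February 22, 2031.
Last Saturday of March 2031: March 29, 2031.
Last Saturday of April 2031: April 26, 2031.
Last Saturday of May 2031: May 31, 2031.

May 31, 2031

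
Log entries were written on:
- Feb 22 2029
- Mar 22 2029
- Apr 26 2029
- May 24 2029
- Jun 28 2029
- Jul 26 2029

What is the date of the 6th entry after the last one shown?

All dates are Thursdays, 28, 35, 28, 35, 28 days apart.
Specifically, the 4th Thursday of each month.
August 2029 — 4th Thursday is Aug 23 2029.
4th Thursday of September 2029: Sep 27 2029.
October 2029 — 4th Thursday is Oct 25 2029.
November 2029 — 4th Thursday is Nov 22 2029.
4th Thursday of December 2029: Dec 27 2029.
January 2030 — 4th Thursday is Jan 24 2030.

Jan 24 2030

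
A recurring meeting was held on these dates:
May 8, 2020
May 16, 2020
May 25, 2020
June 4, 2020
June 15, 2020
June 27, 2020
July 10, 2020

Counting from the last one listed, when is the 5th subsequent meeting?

Intervals are 8, 9, 10, 11, 12, 13 days — an arithmetic progression with common difference 1.
Next gap: 14 days. July 10, 2020 + 14 days = July 24, 2020.
Next gap: 15 days. July 24, 2020 + 15 days = August 8, 2020.
Next gap: 16 days. August 8, 2020 + 16 days = August 24, 2020.
Next gap: 17 days. August 24, 2020 + 17 days = September 10, 2020.
Next gap: 18 days. September 10, 2020 + 18 days = September 28, 2020.

September 28, 2020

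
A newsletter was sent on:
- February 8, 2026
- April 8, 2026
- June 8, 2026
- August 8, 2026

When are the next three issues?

October 8, 2026; December 8, 2026; February 8, 2027

Gaps: 59, 61, 61 days — not constant. Every event is on the 8th of the month.
Pattern: the 8th of every 2 months.
October 2026: October 8, 2026.
December 2026: December 8, 2026.
Next: February 2027 → February 8, 2027.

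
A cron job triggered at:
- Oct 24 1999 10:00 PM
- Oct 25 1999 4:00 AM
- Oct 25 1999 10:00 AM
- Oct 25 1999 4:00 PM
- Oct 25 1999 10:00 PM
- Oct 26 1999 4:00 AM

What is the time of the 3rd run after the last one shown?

Oct 26 1999 10:00 PM

Spacing: 6, 6, 6, 6, 6 h — constant 6 h.
Oct 26 1999 4:00 AM + 6 h = Oct 26 1999 10:00 AM.
Oct 26 1999 10:00 AM + 6 h = Oct 26 1999 4:00 PM.
Oct 26 1999 4:00 PM + 6 h = Oct 26 1999 10:00 PM.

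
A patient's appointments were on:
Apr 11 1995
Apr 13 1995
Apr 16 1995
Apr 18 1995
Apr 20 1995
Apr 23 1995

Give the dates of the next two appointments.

The gap pattern 2, 3, 2, 2, 3 repeats every 3 events.
These are the Tuesdays, Thursdays and Sundays of each week.
Next Tuesday: Apr 25 1995.
Next Thursday: Apr 27 1995.

Apr 25 1995, Apr 27 1995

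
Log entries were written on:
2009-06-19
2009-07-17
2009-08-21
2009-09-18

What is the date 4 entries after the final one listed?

2010-01-15

These are Fridays at 28- or 35-day spacing (28, 35, 28).
The pattern: 3rd Friday of the month.
October 2009 — 3rd Friday is 2009-10-16.
3rd Friday of November 2009: 2009-11-20.
December 2009 — 3rd Friday is 2009-12-18.
January 2010 — 3rd Friday is 2010-01-15.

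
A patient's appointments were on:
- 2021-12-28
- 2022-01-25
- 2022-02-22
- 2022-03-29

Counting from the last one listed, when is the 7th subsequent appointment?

These are Tuesdays with 28, 28, 35-day gaps.
Each is the final Tuesday of its month — 2022-03-29 is past the 28th, so '4th Tuesday' doesn't fit.
Last Tuesday of April 2022: 2022-04-26.
May 2022 ends with Tuesday 2022-05-31.
June 2022 ends with Tuesday 2022-06-28.
July 2022 ends with Tuesday 2022-07-26.
August 2022 ends with Tuesday 2022-08-30.
Last Tuesday of September 2022: 2022-09-27.
Last Tuesday of October 2022: 2022-10-25.

2022-10-25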